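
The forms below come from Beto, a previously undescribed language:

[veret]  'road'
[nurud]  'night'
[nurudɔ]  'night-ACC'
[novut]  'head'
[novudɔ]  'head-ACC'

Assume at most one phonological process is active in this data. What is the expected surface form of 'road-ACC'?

[veredɔ]

'head' shows [t] ~ [d] at the end of the stem ([novut] vs [novudɔ]).
Compare 'night', with invariant [d] in [nurud] and [nurudɔ]: an analysis with underlying /d/ and a rule producing [t] in isolation would wrongly predict alternation here too.
So /t/ is underlying, and a rule of intervocalic voicing — voiceless stops become voiced between vowels — gives [d].
The one attested form of 'road', [veret], shows underlying /veret/. Applying the same rule between vowels gives [veredɔ].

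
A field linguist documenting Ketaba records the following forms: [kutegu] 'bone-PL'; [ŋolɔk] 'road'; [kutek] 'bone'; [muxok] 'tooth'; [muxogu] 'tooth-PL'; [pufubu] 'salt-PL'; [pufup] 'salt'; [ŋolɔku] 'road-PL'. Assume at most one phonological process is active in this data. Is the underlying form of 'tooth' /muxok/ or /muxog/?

'tooth' shows [k] ~ [g] at the end of the stem ([muxok] vs [muxogu]).
The stem 'road' ([ŋolɔk], [ŋolɔku]) shows [k] unchanged in both environments, so [k] cannot be basic with [g] derived before the PL suffix.
Therefore /g/ is basic and [k] is derived by word-final obstruent devoicing (voiced obstruents become voiceless word-finally).

/muxog/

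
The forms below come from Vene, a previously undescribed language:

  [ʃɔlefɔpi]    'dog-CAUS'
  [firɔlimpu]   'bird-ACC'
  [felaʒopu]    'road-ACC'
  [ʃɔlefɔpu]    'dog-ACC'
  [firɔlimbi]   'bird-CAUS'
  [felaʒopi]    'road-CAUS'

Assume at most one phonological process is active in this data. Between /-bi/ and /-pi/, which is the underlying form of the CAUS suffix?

The CAUS suffix surfaces as [-bi] and [-pi], depending on the final segment of the stem.
By contrast the ACC suffix keeps its initial [p] throughout — that segment must be underlying.
So the underlying form is /-bi/, and voiced stops become voiceless after a vowel.

/-bi/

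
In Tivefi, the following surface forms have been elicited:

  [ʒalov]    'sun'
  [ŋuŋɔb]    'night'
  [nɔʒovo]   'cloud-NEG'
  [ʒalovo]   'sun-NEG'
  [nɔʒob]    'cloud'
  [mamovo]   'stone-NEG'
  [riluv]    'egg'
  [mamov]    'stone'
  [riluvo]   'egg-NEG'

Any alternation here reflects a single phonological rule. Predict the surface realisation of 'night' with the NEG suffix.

In [nɔʒob] and [nɔʒovo] the final segment of 'cloud' alternates: [b] ~ [v].
If /v/ were underlying and a rule turned it into [b] in isolation, 'stone' would also alternate; but it has [v] in both [mamov] and [mamovo].
Therefore /b/ is basic and [v] is derived by intervocalic spirantization (voiced stops become fricatives between vowels).
The one attested form of 'night', [ŋuŋɔb], shows underlying /ŋuŋɔb/. Applying the same rule between vowels gives [ŋuŋɔvo].

[ŋuŋɔvo]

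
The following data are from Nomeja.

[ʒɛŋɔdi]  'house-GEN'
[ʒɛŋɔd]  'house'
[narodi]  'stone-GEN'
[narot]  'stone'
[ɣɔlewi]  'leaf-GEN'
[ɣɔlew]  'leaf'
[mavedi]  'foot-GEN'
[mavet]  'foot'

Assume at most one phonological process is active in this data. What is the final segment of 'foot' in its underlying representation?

/t/

The root 'foot' surfaces as [mavedi] and [mavet], with a stem-final [d] ~ [t] alternation.
But 'house' keeps [d] in both environments ([ʒɛŋɔdi], [ʒɛŋɔd]), so there is no rule changing /d/ to [t] in isolation.
Therefore /t/ is basic and [d] is derived by intervocalic voicing (voiceless stops become voiced between vowels).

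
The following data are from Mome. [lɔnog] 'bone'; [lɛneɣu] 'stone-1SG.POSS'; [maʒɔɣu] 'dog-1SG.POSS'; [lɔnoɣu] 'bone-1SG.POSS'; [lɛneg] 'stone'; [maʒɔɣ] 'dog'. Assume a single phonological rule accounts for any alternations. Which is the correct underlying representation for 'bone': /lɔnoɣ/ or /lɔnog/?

/lɔnog/

'bone' shows [ɣ] ~ [g] at the end of the stem ([lɔnoɣu] vs [lɔnog]).
If /ɣ/ were underlying and a rule turned it into [g] in isolation, 'dog' would also alternate; but it has [ɣ] in both [maʒɔɣu] and [maʒɔɣ].
The alternation reflects intervocalic spirantization: voiced stops become fricatives between vowels. /g/ is underlying.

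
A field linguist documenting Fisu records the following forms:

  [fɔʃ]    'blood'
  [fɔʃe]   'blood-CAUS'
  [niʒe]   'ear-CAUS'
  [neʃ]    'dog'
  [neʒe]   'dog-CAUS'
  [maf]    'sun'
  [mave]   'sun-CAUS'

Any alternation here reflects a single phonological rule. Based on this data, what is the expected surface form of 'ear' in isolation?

'dog' shows [ʃ] ~ [ʒ] at the end of the stem ([neʃ] vs [neʒe]).
The stem 'blood' ([fɔʃ], [fɔʃe]) shows [ʃ] unchanged in both environments, so [ʃ] cannot be basic with [ʒ] derived before the CAUS suffix.
The underlying segment must be /ʒ/; voiced obstruents become voiceless word-finally, yielding [ʃ] there.
The one attested form of 'ear', [niʒe], shows underlying /niʒ/. Applying the same rule word-finally gives [niʃ].

[niʃ]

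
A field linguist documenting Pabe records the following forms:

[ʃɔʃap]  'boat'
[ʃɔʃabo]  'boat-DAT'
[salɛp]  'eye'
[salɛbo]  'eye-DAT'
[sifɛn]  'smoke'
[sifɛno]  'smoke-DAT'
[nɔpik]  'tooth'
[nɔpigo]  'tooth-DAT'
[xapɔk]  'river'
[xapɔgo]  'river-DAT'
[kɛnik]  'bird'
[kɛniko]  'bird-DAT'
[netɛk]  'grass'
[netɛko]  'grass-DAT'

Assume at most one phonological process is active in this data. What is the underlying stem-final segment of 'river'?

/g/

The root 'river' surfaces as [xapɔk] and [xapɔgo], with a stem-final [k] ~ [g] alternation.
Compare 'bird', with invariant [k] in [kɛnik] and [kɛniko]: an analysis with underlying /k/ and a rule producing [g] before the DAT suffix would wrongly predict alternation here too.
The underlying segment must be /g/; voiced obstruents become voiceless word-finally, yielding [k] there.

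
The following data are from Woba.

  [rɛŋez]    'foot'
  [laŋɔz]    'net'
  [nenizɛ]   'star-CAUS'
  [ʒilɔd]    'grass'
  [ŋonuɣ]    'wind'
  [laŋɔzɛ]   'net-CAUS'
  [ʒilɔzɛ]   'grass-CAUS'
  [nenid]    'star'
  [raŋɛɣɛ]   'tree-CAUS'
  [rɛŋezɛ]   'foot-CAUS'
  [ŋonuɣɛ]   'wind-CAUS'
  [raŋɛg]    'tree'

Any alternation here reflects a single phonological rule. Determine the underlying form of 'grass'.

The stem for 'grass' ends in [d] in [ʒilɔd] but [z] in [ʒilɔzɛ].
But 'net' keeps [z] in both environments ([laŋɔz], [laŋɔzɛ]), so there is no rule changing /z/ to [d] in isolation.
The underlying segment must be /d/; voiced stops become fricatives between vowels, yielding [z] there.

/ʒilɔd/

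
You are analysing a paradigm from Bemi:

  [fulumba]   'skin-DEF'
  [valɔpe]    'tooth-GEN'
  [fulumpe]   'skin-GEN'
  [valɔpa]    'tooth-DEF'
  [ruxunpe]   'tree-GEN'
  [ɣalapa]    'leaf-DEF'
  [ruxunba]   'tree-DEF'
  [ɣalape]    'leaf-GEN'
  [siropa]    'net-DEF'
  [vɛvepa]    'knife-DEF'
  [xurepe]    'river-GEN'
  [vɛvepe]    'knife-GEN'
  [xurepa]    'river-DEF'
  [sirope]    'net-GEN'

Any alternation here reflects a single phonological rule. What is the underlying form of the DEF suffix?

/-ba/

The DEF morpheme has two allomorphs, [-ba] and [-pa].
The GEN suffix, which begins with [p], is invariant after every stem; so [p] is not altered by any rule here.
The DEF suffix is therefore /-ba/ underlyingly, with post-vocalic devoicing: voiced stops become voiceless after a vowel.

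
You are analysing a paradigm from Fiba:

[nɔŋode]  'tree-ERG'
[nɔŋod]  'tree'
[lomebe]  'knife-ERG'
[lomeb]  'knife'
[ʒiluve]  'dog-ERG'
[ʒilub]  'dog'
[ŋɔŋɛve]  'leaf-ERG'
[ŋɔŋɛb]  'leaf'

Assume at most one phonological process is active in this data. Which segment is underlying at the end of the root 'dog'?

/v/

The stem for 'dog' ends in [v] in [ʒiluve] but [b] in [ʒilub].
If /b/ were underlying and a rule turned it into [v] before the ERG suffix, 'knife' would also alternate; but it has [b] in both [lomebe] and [lomeb].
Therefore /v/ is basic and [b] is derived by word-final hardening (voiced fricatives become stops word-finally).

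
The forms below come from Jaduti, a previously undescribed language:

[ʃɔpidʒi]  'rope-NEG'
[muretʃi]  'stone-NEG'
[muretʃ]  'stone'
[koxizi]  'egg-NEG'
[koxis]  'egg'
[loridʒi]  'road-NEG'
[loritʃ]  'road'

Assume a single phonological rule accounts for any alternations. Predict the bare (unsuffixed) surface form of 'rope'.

The root 'road' surfaces as [loridʒi] and [loritʃ], with a stem-final [dʒ] ~ [tʃ] alternation.
But 'stone' keeps [tʃ] in both environments ([muretʃi], [muretʃ]), so there is no rule changing /tʃ/ to [dʒ] before the NEG suffix.
The underlying segment must be /dʒ/; voiced obstruents become voiceless word-finally, yielding [tʃ] there.
From [ʃɔpidʒi] the stem 'rope' is /ʃɔpidʒ/; word-finally this yields [ʃɔpitʃ].

[ʃɔpitʃ]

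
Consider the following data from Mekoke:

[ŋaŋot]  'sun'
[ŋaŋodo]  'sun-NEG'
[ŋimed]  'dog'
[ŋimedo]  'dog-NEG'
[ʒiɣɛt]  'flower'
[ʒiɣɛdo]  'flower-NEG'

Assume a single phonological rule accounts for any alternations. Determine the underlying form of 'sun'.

/ŋaŋot/

'sun' shows [t] ~ [d] at the end of the stem ([ŋaŋot] vs [ŋaŋodo]).
If /d/ were underlying and a rule turned it into [t] in isolation, 'dog' would also alternate; but it has [d] in both [ŋimed] and [ŋimedo].
So /t/ is underlying, and a rule of intervocalic voicing — voiceless stops become voiced between vowels — gives [d].
So 'sun' = /ŋaŋot/.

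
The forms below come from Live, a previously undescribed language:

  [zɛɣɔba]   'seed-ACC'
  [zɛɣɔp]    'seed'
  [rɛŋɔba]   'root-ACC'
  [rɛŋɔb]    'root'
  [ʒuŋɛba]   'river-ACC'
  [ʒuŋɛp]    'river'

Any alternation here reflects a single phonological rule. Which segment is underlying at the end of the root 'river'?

The root 'river' surfaces as [ʒuŋɛba] and [ʒuŋɛp], with a stem-final [b] ~ [p] alternation.
But 'root' keeps [b] in both environments ([rɛŋɔba], [rɛŋɔb]), so there is no rule changing /b/ to [p] in isolation.
The alternation reflects intervocalic voicing: voiceless stops become voiced between vowels. /p/ is underlying.

/p/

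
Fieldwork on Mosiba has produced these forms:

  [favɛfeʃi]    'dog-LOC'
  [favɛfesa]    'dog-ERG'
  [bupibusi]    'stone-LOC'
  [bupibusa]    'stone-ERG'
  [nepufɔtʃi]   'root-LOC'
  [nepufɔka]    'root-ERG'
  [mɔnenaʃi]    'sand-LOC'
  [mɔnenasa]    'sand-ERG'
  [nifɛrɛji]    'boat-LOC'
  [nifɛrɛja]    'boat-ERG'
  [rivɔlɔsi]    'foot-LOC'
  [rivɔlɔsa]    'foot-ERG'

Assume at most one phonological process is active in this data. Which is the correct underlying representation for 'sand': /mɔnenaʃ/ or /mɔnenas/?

The root 'sand' surfaces as [mɔnenaʃi] and [mɔnenasa], with a stem-final [ʃ] ~ [s] alternation.
If /s/ were underlying and a rule turned it into [ʃ] before the LOC suffix, 'stone' would also alternate; but it has [s] in both [bupibusi] and [bupibusa].
Therefore /ʃ/ is basic and [s] is derived by depalatalization (palato-alveolar /tʃ/ and /ʃ/ become [k] and [s] when no front vowel follows).

/mɔnenaʃ/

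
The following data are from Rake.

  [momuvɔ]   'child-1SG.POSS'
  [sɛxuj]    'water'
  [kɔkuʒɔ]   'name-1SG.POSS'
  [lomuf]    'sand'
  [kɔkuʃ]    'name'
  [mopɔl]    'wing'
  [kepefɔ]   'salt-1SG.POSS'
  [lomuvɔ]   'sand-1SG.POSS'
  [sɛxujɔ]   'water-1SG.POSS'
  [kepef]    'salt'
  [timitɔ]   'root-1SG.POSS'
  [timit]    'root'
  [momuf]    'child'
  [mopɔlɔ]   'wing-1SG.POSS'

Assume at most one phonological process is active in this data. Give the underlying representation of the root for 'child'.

The stem for 'child' ends in [v] in [momuvɔ] but [f] in [momuf].
But 'salt' keeps [f] in both environments ([kepefɔ], [kepef]), so there is no rule changing /f/ to [v] before the 1SG.POSS suffix.
Therefore /v/ is basic and [f] is derived by word-final obstruent devoicing (voiced obstruents become voiceless word-finally).
So 'child' = /momuv/.

/momuv/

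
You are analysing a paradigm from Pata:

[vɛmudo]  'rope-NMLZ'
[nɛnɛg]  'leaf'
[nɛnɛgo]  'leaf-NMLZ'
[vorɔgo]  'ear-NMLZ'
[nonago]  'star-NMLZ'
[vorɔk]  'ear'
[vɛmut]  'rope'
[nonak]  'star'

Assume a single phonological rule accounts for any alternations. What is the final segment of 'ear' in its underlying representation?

In [vorɔk] and [vorɔgo] the final segment of 'ear' alternates: [k] ~ [g].
Compare 'leaf', with invariant [g] in [nɛnɛg] and [nɛnɛgo]: an analysis with underlying /g/ and a rule producing [k] in isolation would wrongly predict alternation here too.
Therefore /k/ is basic and [g] is derived by intervocalic voicing (voiceless stops become voiced between vowels).

/k/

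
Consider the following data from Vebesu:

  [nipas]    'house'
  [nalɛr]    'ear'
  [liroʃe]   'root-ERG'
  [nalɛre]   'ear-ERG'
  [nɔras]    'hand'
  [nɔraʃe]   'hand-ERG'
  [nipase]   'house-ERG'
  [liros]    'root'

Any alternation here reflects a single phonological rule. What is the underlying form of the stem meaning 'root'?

/liroʃ/

The stem for 'root' ends in [ʃ] in [liroʃe] but [s] in [liros].
But 'house' keeps [s] in both environments ([nipase], [nipas]), so there is no rule changing /s/ to [ʃ] before the ERG suffix.
So /ʃ/ is underlying, and a rule of depalatalization — palato-alveolar /ʃ/ becomes [s] when no front vowel follows — gives [s].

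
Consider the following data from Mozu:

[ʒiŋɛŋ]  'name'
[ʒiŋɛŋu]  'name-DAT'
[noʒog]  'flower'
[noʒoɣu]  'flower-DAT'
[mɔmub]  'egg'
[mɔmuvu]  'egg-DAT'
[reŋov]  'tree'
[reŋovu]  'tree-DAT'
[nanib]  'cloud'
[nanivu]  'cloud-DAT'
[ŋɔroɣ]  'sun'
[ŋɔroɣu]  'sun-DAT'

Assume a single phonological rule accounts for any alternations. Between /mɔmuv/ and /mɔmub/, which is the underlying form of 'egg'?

In [mɔmub] and [mɔmuvu] the final segment of 'egg' alternates: [b] ~ [v].
If /v/ were underlying and a rule turned it into [b] in isolation, 'tree' would also alternate; but it has [v] in both [reŋov] and [reŋovu].
So /b/ is underlying, and a rule of intervocalic spirantization — voiced stops become fricatives between vowels — gives [v].

/mɔmub/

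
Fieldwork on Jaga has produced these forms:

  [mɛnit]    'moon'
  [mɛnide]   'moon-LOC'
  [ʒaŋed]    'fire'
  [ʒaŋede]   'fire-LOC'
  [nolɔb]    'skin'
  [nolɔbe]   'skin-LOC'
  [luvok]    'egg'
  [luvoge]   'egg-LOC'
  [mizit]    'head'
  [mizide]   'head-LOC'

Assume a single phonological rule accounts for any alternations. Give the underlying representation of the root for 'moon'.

The stem for 'moon' ends in [t] in [mɛnit] but [d] in [mɛnide].
If /d/ were underlying and a rule turned it into [t] in isolation, 'fire' would also alternate; but it has [d] in both [ʒaŋed] and [ʒaŋede].
Therefore /t/ is basic and [d] is derived by intervocalic voicing (voiceless stops become voiced between vowels).

/mɛnit/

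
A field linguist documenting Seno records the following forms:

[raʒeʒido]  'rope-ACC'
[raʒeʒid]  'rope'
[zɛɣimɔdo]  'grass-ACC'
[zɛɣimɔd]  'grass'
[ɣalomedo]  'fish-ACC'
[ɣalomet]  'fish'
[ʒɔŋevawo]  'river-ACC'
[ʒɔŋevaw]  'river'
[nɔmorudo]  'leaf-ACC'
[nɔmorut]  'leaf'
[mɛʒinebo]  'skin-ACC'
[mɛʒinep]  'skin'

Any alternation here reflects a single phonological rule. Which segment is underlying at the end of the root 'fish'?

/t/

'fish' shows [d] ~ [t] at the end of the stem ([ɣalomedo] vs [ɣalomet]).
The stem 'rope' ([raʒeʒido], [raʒeʒid]) shows [d] unchanged in both environments, so [d] cannot be basic with [t] derived in isolation.
So /t/ is underlying, and a rule of intervocalic voicing — voiceless stops become voiced between vowels — gives [d].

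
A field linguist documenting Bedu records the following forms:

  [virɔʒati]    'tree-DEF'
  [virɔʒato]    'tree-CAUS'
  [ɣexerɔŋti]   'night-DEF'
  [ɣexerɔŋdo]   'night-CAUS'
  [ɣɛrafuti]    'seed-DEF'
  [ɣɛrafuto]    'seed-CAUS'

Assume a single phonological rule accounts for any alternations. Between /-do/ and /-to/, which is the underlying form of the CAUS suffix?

The CAUS suffix surfaces as [-do] and [-to], depending on the final segment of the stem.
By contrast the DEF suffix keeps its initial [t] throughout — that segment must be underlying.
So the underlying form is /-do/, and voiced stops become voiceless after a vowel.

/-do/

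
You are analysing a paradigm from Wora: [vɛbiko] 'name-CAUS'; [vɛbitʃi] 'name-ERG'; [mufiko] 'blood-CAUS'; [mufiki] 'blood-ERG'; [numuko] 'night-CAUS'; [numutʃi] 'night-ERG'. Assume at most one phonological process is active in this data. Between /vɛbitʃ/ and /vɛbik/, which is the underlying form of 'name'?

/vɛbitʃ/

The stem for 'name' ends in [k] in [vɛbiko] but [tʃ] in [vɛbitʃi].
If /k/ were underlying and a rule turned it into [tʃ] before the ERG suffix, 'blood' would also alternate; but it has [k] in both [mufiko] and [mufiki].
The alternation reflects depalatalization: palato-alveolar /tʃ/ becomes [k] when no front vowel follows. /tʃ/ is underlying.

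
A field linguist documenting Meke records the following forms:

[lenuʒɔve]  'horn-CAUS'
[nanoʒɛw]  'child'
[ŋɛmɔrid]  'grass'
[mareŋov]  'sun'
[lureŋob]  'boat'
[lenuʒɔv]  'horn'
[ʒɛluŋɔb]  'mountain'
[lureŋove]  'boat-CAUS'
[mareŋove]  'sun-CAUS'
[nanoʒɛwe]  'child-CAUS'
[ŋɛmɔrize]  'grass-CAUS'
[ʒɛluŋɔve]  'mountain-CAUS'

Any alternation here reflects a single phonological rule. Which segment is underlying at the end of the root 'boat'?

The stem for 'boat' ends in [v] in [lureŋove] but [b] in [lureŋob].
But 'horn' keeps [v] in both environments ([lenuʒɔve], [lenuʒɔv]), so there is no rule changing /v/ to [b] in isolation.
So /b/ is underlying, and a rule of intervocalic spirantization — voiced stops become fricatives between vowels — gives [v].

/b/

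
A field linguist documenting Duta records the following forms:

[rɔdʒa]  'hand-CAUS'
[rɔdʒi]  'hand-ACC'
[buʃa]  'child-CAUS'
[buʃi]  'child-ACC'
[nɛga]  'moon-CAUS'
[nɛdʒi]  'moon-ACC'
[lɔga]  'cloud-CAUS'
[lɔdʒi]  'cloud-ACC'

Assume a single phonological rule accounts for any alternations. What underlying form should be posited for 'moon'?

'moon' shows [g] ~ [dʒ] at the end of the stem ([nɛga] vs [nɛdʒi]).
If /dʒ/ were underlying and a rule turned it into [g] before the CAUS suffix, 'hand' would also alternate; but it has [dʒ] in both [rɔdʒa] and [rɔdʒi].
So /g/ is underlying, and a rule of palatalization before a front vowel — /g/ becomes palato-alveolar [dʒ] before a front vowel — gives [dʒ].

/nɛg/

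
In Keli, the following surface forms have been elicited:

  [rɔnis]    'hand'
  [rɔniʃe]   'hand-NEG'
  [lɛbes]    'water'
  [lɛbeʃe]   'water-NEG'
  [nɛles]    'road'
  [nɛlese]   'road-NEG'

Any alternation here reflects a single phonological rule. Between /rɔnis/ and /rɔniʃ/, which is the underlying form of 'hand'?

/rɔniʃ/

The stem for 'hand' ends in [s] in [rɔnis] but [ʃ] in [rɔniʃe].
But 'road' keeps [s] in both environments ([nɛles], [nɛlese]), so there is no rule changing /s/ to [ʃ] before the NEG suffix.
The underlying segment must be /ʃ/; palato-alveolar /ʃ/ becomes [s] when no front vowel follows, yielding [s] there.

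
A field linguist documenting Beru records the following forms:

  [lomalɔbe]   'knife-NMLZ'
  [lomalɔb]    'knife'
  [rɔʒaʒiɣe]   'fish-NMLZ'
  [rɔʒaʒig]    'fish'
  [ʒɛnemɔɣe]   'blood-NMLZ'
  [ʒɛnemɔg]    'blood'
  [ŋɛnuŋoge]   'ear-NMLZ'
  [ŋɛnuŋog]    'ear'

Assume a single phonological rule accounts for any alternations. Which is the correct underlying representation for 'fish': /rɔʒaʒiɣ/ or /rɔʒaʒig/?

The stem for 'fish' ends in [ɣ] in [rɔʒaʒiɣe] but [g] in [rɔʒaʒig].
Compare 'ear', with invariant [g] in [ŋɛnuŋoge] and [ŋɛnuŋog]: an analysis with underlying /g/ and a rule producing [ɣ] before the NMLZ suffix would wrongly predict alternation here too.
Therefore /ɣ/ is basic and [g] is derived by word-final hardening (voiced fricatives become stops word-finally).

/rɔʒaʒiɣ/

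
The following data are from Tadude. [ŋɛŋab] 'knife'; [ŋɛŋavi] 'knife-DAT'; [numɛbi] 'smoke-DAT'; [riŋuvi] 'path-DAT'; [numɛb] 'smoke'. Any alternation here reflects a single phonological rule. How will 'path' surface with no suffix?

'knife' shows [b] ~ [v] at the end of the stem ([ŋɛŋab] vs [ŋɛŋavi]).
Compare 'smoke', with invariant [b] in [numɛb] and [numɛbi]: an analysis with underlying /b/ and a rule producing [v] before the DAT suffix would wrongly predict alternation here too.
Therefore /v/ is basic and [b] is derived by word-final hardening (voiced fricatives become stops word-finally).
From [riŋuvi] the stem 'path' is /riŋuv/; word-finally this yields [riŋub].

[riŋub]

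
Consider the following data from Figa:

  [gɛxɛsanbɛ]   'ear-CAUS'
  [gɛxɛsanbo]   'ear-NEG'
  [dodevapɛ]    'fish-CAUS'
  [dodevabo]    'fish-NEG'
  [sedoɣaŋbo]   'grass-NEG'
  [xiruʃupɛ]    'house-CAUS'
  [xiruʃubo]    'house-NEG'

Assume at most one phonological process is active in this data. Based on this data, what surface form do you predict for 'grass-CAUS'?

[sedoɣaŋbɛ]

The CAUS morpheme has two allomorphs, [-bɛ] and [-pɛ].
The NEG suffix, which begins with [b], is invariant after every stem; so [b] is not altered by any rule here.
So the underlying form is /-pɛ/, and voiceless stops become voiced after a nasal.
After 'grass', which ends in a nasal, the suffix surfaces as [-bɛ], giving [sedoɣaŋbɛ].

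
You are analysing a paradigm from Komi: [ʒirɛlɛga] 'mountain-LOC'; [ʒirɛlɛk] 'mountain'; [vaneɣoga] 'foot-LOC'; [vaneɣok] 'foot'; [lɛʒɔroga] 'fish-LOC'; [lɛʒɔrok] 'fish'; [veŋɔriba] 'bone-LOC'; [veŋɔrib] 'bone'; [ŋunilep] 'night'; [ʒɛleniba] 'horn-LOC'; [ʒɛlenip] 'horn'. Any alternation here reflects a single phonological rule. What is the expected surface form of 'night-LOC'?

In [ʒɛleniba] and [ʒɛlenip] the final segment of 'horn' alternates: [b] ~ [p].
Compare 'bone', with invariant [b] in [veŋɔriba] and [veŋɔrib]: an analysis with underlying /b/ and a rule producing [p] in isolation would wrongly predict alternation here too.
Therefore /p/ is basic and [b] is derived by intervocalic voicing (voiceless stops become voiced between vowels).
The one attested form of 'night', [ŋunilep], shows underlying /ŋunilep/. Applying the same rule between vowels gives [ŋunileba].

[ŋunileba]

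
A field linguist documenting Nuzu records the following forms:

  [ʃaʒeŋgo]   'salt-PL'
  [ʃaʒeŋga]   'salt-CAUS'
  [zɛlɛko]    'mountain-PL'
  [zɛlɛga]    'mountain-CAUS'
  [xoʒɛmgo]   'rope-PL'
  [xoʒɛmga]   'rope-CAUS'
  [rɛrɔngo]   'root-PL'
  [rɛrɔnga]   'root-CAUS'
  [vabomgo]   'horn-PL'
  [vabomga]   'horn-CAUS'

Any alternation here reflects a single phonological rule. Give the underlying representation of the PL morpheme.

The PL suffix surfaces as [-go] and [-ko], depending on the final segment of the stem.
The CAUS suffix, which begins with [g], is invariant after every stem; so [g] is not altered by any rule here.
The PL suffix is therefore /-ko/ underlyingly, with post-nasal voicing: voiceless stops become voiced after a nasal.

/-ko/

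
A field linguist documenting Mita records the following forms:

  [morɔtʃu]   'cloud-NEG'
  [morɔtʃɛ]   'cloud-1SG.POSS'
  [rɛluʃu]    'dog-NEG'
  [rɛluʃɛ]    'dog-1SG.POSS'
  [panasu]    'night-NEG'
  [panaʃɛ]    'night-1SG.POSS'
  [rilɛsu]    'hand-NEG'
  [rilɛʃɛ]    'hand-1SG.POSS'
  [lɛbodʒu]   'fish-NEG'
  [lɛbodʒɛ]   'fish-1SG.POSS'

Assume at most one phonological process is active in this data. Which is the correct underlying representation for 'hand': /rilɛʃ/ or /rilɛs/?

/rilɛs/

The root 'hand' surfaces as [rilɛsu] and [rilɛʃɛ], with a stem-final [s] ~ [ʃ] alternation.
If /ʃ/ were underlying and a rule turned it into [s] before the NEG suffix, 'dog' would also alternate; but it has [ʃ] in both [rɛluʃu] and [rɛluʃɛ].
So /s/ is underlying, and a rule of palatalization before a front vowel — /s/ becomes palato-alveolar [ʃ] before a front vowel — gives [ʃ].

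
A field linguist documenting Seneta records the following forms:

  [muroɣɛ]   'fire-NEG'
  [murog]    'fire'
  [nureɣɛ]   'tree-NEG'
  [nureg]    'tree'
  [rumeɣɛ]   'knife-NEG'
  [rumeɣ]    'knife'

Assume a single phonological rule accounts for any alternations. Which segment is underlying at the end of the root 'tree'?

The stem for 'tree' ends in [ɣ] in [nureɣɛ] but [g] in [nureg].
Compare 'knife', with invariant [ɣ] in [rumeɣɛ] and [rumeɣ]: an analysis with underlying /ɣ/ and a rule producing [g] in isolation would wrongly predict alternation here too.
So /g/ is underlying, and a rule of intervocalic spirantization — voiced stops become fricatives between vowels — gives [ɣ].

/g/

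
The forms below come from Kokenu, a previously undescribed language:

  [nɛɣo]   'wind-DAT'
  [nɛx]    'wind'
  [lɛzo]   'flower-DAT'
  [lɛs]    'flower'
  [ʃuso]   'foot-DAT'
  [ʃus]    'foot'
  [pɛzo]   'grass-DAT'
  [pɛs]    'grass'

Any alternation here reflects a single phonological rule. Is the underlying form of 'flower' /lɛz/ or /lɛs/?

The stem for 'flower' ends in [z] in [lɛzo] but [s] in [lɛs].
Compare 'foot', with invariant [s] in [ʃuso] and [ʃus]: an analysis with underlying /s/ and a rule producing [z] before the DAT suffix would wrongly predict alternation here too.
So /z/ is underlying, and a rule of word-final obstruent devoicing — voiced obstruents become voiceless word-finally — gives [s].

/lɛz/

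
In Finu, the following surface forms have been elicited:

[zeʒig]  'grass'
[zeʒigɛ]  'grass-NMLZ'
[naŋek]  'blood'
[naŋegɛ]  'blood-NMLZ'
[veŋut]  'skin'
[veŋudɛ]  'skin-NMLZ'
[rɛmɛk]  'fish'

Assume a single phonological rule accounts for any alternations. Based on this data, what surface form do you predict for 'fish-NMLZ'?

[rɛmɛgɛ]

The root 'blood' surfaces as [naŋek] and [naŋegɛ], with a stem-final [k] ~ [g] alternation.
The stem 'grass' ([zeʒig], [zeʒigɛ]) shows [g] unchanged in both environments, so [g] cannot be basic with [k] derived in isolation.
So /k/ is underlying, and a rule of intervocalic voicing — voiceless stops become voiced between vowels — gives [g].
From [rɛmɛk] the stem 'fish' is /rɛmɛk/; between vowels this yields [rɛmɛgɛ].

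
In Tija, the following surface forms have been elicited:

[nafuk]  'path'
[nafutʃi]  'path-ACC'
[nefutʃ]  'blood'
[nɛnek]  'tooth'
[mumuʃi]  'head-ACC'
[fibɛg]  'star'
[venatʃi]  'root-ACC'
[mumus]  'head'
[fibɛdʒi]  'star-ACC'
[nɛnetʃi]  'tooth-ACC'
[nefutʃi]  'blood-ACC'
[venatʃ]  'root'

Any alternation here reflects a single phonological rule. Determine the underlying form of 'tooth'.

/nɛnek/

In [nɛnetʃi] and [nɛnek] the final segment of 'tooth' alternates: [tʃ] ~ [k].
The stem 'root' ([venatʃi], [venatʃ]) shows [tʃ] unchanged in both environments, so [tʃ] cannot be basic with [k] derived in isolation.
Therefore /k/ is basic and [tʃ] is derived by palatalization before a front vowel (/k/, /g/ and /s/ become palato-alveolar [tʃ], [dʒ] and [ʃ] before a front vowel).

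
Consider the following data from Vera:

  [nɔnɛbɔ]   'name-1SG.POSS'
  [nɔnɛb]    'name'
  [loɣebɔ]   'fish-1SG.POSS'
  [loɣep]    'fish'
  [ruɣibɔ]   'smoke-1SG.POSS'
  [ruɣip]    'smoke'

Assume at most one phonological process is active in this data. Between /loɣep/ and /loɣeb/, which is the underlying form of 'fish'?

/loɣep/

The stem for 'fish' ends in [b] in [loɣebɔ] but [p] in [loɣep].
The stem 'name' ([nɔnɛbɔ], [nɔnɛb]) shows [b] unchanged in both environments, so [b] cannot be basic with [p] derived in isolation.
So /p/ is underlying, and a rule of intervocalic voicing — voiceless stops become voiced between vowels — gives [b].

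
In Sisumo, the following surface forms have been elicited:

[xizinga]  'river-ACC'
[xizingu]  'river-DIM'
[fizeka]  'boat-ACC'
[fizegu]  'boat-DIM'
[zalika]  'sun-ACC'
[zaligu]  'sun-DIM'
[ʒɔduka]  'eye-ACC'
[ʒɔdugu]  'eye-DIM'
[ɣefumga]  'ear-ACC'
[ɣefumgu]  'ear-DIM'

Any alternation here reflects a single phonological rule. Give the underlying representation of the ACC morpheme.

The ACC suffix surfaces as [-ga] and [-ka], depending on the final segment of the stem.
The DIM suffix, which begins with [g], is invariant after every stem; so [g] is not altered by any rule here.
So the underlying form is /-ka/, and voiceless stops become voiced after a nasal.

/-ka/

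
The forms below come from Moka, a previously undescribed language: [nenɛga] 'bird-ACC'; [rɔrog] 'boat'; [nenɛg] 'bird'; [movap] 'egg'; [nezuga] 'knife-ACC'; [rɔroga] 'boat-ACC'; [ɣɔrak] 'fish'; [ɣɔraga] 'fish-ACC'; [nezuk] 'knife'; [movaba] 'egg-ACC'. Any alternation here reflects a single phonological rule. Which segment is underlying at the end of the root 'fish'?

/k/

The root 'fish' surfaces as [ɣɔrak] and [ɣɔraga], with a stem-final [k] ~ [g] alternation.
Compare 'bird', with invariant [g] in [nenɛg] and [nenɛga]: an analysis with underlying /g/ and a rule producing [k] in isolation would wrongly predict alternation here too.
The alternation reflects intervocalic voicing: voiceless stops become voiced between vowels. /k/ is underlying.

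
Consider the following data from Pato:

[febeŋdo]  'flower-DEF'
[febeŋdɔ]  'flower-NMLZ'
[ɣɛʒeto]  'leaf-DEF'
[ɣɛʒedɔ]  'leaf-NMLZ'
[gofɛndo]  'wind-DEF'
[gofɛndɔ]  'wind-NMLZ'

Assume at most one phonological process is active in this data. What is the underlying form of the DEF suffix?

The DEF morpheme has two allomorphs, [-do] and [-to].
By contrast the NMLZ suffix keeps its initial [d] throughout — that segment must be underlying.
The DEF suffix is therefore /-to/ underlyingly, with post-nasal voicing: voiceless stops become voiced after a nasal.

/-to/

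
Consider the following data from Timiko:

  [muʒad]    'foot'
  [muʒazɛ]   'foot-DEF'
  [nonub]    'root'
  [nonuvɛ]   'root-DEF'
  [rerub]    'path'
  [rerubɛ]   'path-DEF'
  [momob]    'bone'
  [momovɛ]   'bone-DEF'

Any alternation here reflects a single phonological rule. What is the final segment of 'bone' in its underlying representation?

/v/

The root 'bone' surfaces as [momob] and [momovɛ], with a stem-final [b] ~ [v] alternation.
But 'path' keeps [b] in both environments ([rerub], [rerubɛ]), so there is no rule changing /b/ to [v] before the DEF suffix.
So /v/ is underlying, and a rule of word-final hardening — voiced fricatives become stops word-finally — gives [b].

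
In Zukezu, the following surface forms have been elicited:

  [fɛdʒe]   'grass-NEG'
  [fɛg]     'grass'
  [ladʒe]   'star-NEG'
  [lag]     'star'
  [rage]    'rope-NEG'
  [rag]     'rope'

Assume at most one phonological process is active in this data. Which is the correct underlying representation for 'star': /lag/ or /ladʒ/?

The root 'star' surfaces as [ladʒe] and [lag], with a stem-final [dʒ] ~ [g] alternation.
The stem 'rope' ([rage], [rag]) shows [g] unchanged in both environments, so [g] cannot be basic with [dʒ] derived before the NEG suffix.
The alternation reflects depalatalization: palato-alveolar /dʒ/ becomes [g] when no front vowel follows. /dʒ/ is underlying.

/ladʒ/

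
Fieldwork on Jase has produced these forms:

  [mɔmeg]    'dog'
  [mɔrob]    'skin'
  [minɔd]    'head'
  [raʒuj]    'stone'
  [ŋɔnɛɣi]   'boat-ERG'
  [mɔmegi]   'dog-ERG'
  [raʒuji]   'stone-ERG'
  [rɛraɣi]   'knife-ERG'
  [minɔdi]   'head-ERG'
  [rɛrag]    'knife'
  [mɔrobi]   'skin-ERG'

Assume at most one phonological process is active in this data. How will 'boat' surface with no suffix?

[ŋɔnɛg]

'knife' shows [g] ~ [ɣ] at the end of the stem ([rɛrag] vs [rɛraɣi]).
If /g/ were underlying and a rule turned it into [ɣ] before the ERG suffix, 'dog' would also alternate; but it has [g] in both [mɔmeg] and [mɔmegi].
The alternation reflects word-final hardening: voiced fricatives become stops word-finally. /ɣ/ is underlying.
From [ŋɔnɛɣi] the stem 'boat' is /ŋɔnɛɣ/; word-finally this yields [ŋɔnɛg].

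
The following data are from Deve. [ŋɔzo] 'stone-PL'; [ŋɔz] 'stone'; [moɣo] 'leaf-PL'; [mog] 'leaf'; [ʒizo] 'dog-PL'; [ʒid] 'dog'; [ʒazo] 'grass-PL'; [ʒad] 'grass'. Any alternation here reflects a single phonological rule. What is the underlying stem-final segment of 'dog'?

/d/

In [ʒizo] and [ʒid] the final segment of 'dog' alternates: [z] ~ [d].
The stem 'stone' ([ŋɔzo], [ŋɔz]) shows [z] unchanged in both environments, so [z] cannot be basic with [d] derived in isolation.
The underlying segment must be /d/; voiced stops become fricatives between vowels, yielding [z] there.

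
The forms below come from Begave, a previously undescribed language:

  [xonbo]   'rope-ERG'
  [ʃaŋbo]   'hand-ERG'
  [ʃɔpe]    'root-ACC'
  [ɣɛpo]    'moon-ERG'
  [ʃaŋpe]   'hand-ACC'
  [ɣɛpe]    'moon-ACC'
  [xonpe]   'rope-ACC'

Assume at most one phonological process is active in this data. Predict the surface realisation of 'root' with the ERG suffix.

[ʃɔpo]

The ERG morpheme has two allomorphs, [-bo] and [-po].
By contrast the ACC suffix keeps its initial [p] throughout — that segment must be underlying.
So the underlying form is /-bo/, and voiced stops become voiceless after a vowel.
After 'root', which ends in a vowel, the suffix surfaces as [-po], giving [ʃɔpo].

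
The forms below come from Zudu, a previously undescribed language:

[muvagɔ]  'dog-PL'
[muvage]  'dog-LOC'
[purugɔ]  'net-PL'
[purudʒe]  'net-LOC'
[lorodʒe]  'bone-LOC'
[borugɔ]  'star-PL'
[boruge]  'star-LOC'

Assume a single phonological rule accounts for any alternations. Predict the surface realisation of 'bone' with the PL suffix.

The root 'net' surfaces as [purugɔ] and [purudʒe], with a stem-final [g] ~ [dʒ] alternation.
But 'dog' keeps [g] in both environments ([muvagɔ], [muvage]), so there is no rule changing /g/ to [dʒ] before the LOC suffix.
The underlying segment must be /dʒ/; palato-alveolar /dʒ/ becomes [g] when no front vowel follows, yielding [g] there.
From [lorodʒe] the stem 'bone' is /lorodʒ/; when no front vowel follows this yields [lorogɔ].

[lorogɔ]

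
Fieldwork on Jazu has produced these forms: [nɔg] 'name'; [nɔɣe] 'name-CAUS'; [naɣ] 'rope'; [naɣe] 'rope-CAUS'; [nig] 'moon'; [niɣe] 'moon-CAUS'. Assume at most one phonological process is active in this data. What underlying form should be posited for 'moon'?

The root 'moon' surfaces as [nig] and [niɣe], with a stem-final [g] ~ [ɣ] alternation.
Compare 'rope', with invariant [ɣ] in [naɣ] and [naɣe]: an analysis with underlying /ɣ/ and a rule producing [g] in isolation would wrongly predict alternation here too.
Therefore /g/ is basic and [ɣ] is derived by intervocalic spirantization (voiced stops become fricatives between vowels).

/nig/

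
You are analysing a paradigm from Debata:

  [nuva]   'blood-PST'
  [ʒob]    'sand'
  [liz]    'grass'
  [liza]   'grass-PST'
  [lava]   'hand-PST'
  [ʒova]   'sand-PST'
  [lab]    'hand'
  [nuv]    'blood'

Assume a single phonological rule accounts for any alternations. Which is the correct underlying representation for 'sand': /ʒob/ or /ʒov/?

/ʒob/

'sand' shows [b] ~ [v] at the end of the stem ([ʒob] vs [ʒova]).
If /v/ were underlying and a rule turned it into [b] in isolation, 'blood' would also alternate; but it has [v] in both [nuv] and [nuva].
Therefore /b/ is basic and [v] is derived by intervocalic spirantization (voiced stops become fricatives between vowels).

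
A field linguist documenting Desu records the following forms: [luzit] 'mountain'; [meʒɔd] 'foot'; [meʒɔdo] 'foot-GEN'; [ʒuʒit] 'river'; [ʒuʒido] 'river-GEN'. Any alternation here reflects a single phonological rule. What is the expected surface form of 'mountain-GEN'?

[luzido]

'river' shows [t] ~ [d] at the end of the stem ([ʒuʒit] vs [ʒuʒido]).
The stem 'foot' ([meʒɔd], [meʒɔdo]) shows [d] unchanged in both environments, so [d] cannot be basic with [t] derived in isolation.
The alternation reflects intervocalic voicing: voiceless stops become voiced between vowels. /t/ is underlying.
The one attested form of 'mountain', [luzit], shows underlying /luzit/. Applying the same rule between vowels gives [luzido].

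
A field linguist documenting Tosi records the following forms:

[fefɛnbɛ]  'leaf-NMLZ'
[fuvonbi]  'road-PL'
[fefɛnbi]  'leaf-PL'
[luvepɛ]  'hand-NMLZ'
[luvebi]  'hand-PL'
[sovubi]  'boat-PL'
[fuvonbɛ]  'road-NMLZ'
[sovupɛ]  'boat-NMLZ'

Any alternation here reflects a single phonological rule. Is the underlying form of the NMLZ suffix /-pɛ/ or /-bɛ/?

/-pɛ/

The NMLZ morpheme has two allomorphs, [-bɛ] and [-pɛ].
The PL suffix, which begins with [b], is invariant after every stem; so [b] is not altered by any rule here.
The NMLZ suffix is therefore /-pɛ/ underlyingly, with post-nasal voicing: voiceless stops become voiced after a nasal.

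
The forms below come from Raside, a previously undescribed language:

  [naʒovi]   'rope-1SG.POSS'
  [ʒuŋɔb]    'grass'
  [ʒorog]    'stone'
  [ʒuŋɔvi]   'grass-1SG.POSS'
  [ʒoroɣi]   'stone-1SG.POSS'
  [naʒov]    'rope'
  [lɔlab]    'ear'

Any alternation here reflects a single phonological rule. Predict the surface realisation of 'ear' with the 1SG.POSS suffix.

[lɔlavi]

The stem for 'grass' ends in [v] in [ʒuŋɔvi] but [b] in [ʒuŋɔb].
But 'rope' keeps [v] in both environments ([naʒovi], [naʒov]), so there is no rule changing /v/ to [b] in isolation.
Therefore /b/ is basic and [v] is derived by intervocalic spirantization (voiced stops become fricatives between vowels).
The one attested form of 'ear', [lɔlab], shows underlying /lɔlab/. Applying the same rule between vowels gives [lɔlavi].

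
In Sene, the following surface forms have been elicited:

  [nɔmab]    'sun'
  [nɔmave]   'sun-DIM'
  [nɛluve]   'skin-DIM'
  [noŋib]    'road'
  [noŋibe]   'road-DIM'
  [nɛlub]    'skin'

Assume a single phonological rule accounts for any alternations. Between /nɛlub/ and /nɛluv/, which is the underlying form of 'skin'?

/nɛluv/

'skin' shows [v] ~ [b] at the end of the stem ([nɛluve] vs [nɛlub]).
But 'road' keeps [b] in both environments ([noŋibe], [noŋib]), so there is no rule changing /b/ to [v] before the DIM suffix.
The alternation reflects word-final hardening: voiced fricatives become stops word-finally. /v/ is underlying.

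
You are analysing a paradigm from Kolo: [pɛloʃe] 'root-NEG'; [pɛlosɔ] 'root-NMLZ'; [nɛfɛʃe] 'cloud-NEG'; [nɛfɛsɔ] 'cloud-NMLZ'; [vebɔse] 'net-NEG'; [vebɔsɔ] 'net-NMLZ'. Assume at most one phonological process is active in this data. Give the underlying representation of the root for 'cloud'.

In [nɛfɛʃe] and [nɛfɛsɔ] the final segment of 'cloud' alternates: [ʃ] ~ [s].
But 'net' keeps [s] in both environments ([vebɔse], [vebɔsɔ]), so there is no rule changing /s/ to [ʃ] before the NEG suffix.
The alternation reflects depalatalization: palato-alveolar /ʃ/ becomes [s] when no front vowel follows. /ʃ/ is underlying.
Hence 'cloud' is /nɛfɛʃ/ underlyingly.

/nɛfɛʃ/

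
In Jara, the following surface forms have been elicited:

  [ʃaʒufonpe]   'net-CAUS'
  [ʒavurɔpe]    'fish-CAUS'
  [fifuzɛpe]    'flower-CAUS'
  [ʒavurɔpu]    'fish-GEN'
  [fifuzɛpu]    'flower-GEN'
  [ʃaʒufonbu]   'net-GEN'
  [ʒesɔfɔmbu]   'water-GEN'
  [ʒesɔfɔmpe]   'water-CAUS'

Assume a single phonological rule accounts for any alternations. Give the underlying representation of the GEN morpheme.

/-bu/

The GEN morpheme has two allomorphs, [-bu] and [-pu].
The CAUS suffix, which begins with [p], is invariant after every stem; so [p] is not altered by any rule here.
The GEN suffix is therefore /-bu/ underlyingly, with post-vocalic devoicing: voiced stops become voiceless after a vowel.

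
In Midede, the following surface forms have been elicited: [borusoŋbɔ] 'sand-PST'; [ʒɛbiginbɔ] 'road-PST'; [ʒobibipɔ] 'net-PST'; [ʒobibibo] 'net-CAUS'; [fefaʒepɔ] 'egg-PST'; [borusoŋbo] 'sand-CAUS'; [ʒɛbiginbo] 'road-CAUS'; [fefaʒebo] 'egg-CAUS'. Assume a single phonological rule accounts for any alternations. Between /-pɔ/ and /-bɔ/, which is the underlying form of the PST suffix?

The PST morpheme has two allomorphs, [-bɔ] and [-pɔ].
The CAUS suffix, which begins with [b], is invariant after every stem; so [b] is not altered by any rule here.
So the underlying form is /-pɔ/, and voiceless stops become voiced after a nasal.

/-pɔ/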